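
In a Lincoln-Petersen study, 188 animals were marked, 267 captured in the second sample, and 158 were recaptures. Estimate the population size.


N = M * C / R = 188 * 267 / 158 = 50196 / 158 = 317.70 ≈ 318

318 individuals


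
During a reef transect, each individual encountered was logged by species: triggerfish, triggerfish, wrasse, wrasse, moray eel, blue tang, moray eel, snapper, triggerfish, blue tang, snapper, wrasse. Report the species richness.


Total individuals logged = 12
Distinct species (count of individuals): triggerfish (3), wrasse (3), moray eel (2), blue tang (2), snapper (2)
Species richness = number of distinct species = 5

5


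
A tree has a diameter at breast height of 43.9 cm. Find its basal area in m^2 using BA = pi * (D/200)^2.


D/200 = 43.9/200 = 0.2195 m
(D/200)^2 = 0.2195^2 = 0.04818025
BA = 3.141593 * 0.04818025 = 0.151363 ≈ 0.1514 m^2

0.1514 m^2


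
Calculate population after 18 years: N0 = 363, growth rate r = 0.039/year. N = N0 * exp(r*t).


r*t = 0.039 * 18 = 0.702
exp(0.702) = 2.01778
N = 363 * 2.01778 = 732.454 ≈ 732

732


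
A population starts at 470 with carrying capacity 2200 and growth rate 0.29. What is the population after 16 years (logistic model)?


(K - N0)/N0 = (2200 - 470)/470 = 1730/470 = 3.68085
r*t = 0.29 * 16 = 4.64; exp(-4.64) = 0.00965770
3.68085 * 0.00965770 = 0.0355485
1 + 0.0355485 = 1.03555
N = 2200 / 1.03555 = 2124.47 ≈ 2124

2124


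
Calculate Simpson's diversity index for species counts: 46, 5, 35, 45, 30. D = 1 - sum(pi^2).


Total N = 46 + 5 + 35 + 45 + 30 = 161
Per-species terms:
  p = 46/161 = 0.285714; p^2 = 0.285714^2 = 0.081632
  p = 5/161 = 0.031056; p^2 = 0.031056^2 = 0.000964
  p = 35/161 = 0.217391; p^2 = 0.217391^2 = 0.047259
  p = 45/161 = 0.279503; p^2 = 0.279503^2 = 0.078122
  p = 30/161 = 0.186335; p^2 = 0.186335^2 = 0.034721
sum(p^2) = 0.081632 + 0.000964 + 0.047259 + 0.078122 + 0.034721 = 0.242698
D = 1 - 0.242698 = 0.757302 ≈ 0.7573

0.7573


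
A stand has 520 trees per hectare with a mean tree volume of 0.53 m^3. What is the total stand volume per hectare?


V_stand = 520 * 0.53 = 275.6 m^3/ha

275.6 m^3/ha


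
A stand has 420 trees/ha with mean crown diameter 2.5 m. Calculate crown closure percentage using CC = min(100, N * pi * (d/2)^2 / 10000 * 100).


(d/2)^2 = (2.5/2)^2 = 1.25^2 = 1.5625
Crown area = 3.141593 * 1.5625 = 4.90874 m^2
N * area / 10000 * 100 = 420 * 4.90874 / 10000 * 100 = 20.6167
CC = min(100, 20.6167) = 20.6167 ≈ 20.6%

20.6%


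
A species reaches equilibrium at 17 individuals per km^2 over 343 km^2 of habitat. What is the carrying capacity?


K = 17 * 343 = 5831 individuals

5831 individuals


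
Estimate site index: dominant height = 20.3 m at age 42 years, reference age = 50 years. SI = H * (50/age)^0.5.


50/42 = 1.19048
(1.19048)^0.5 = 1.09109
SI = 20.3 * 1.09109 = 22.1491 ≈ 22.1 m

22.1 m


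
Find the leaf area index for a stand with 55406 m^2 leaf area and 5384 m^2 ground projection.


LAI = 55406 / 5384 = 10.2909 ≈ 10.29

10.29


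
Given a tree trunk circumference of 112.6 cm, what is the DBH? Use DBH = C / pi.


DBH = C / pi = 112.6 / 3.141593 = 35.8417 ≈ 35.84 cm

35.84 cm


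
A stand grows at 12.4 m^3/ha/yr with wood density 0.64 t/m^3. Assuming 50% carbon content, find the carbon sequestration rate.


C = 12.4 * 0.64 * 0.5 = 3.968 ≈ 3.97 t C/ha/yr

3.97 t C/ha/yr


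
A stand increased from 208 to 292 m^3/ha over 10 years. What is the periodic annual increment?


PAI = (V2 - V1) / period = (292 - 208) / 10 = 84 / 10 = 8.40 m^3/ha/yr

8.40 m^3/ha/yr


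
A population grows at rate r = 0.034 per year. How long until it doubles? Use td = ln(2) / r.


td = ln(2) / 0.034 = 0.693147 / 0.034 = 20.3867 ≈ 20.4 years

20.4 years


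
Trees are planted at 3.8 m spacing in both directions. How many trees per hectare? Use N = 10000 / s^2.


N = 10000 / 3.8^2 = 10000 / 14.44 = 692.521 ≈ 693 trees/ha

693 trees/ha


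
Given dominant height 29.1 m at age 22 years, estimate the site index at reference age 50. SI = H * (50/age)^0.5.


50/22 = 2.27273
(2.27273)^0.5 = 1.50756
SI = 29.1 * 1.50756 = 43.8700 ≈ 43.9 m

43.9 m


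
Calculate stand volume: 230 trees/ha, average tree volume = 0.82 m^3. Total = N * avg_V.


V_stand = 230 * 0.82 = 188.6 m^3/ha

188.6 m^3/ha


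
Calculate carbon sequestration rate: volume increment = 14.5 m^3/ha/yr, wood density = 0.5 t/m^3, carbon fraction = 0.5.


C = 14.5 * 0.5 * 0.5 = 3.625 ≈ 3.63 t C/ha/yr

3.63 t C/ha/yr


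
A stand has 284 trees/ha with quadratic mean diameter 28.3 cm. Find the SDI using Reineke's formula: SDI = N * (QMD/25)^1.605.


QMD/25 = 28.3/25 = 1.132
(1.132)^1.605 = exp(1.605 * ln(1.132)) = exp(1.605 * 0.123986) = exp(0.198998) = 1.22018
SDI = 284 * 1.22018 = 346.531 ≈ 347

347


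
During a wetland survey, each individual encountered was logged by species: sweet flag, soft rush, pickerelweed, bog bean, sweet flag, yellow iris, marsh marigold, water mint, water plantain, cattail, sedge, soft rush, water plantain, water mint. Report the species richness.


Total individuals logged = 14
Distinct species (count of individuals): sweet flag (2), soft rush (2), pickerelweed (1), bog bean (1), yellow iris (1), marsh marigold (1), water mint (2), water plantain (2), cattail (1), sedge (1)
Species richness = number of distinct species = 10

10


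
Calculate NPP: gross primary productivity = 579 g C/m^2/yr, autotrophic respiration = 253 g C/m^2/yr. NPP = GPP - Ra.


NPP = GPP - Ra = 579 - 253 = 326 g C/m^2/yr

326 g C/m^2/yr


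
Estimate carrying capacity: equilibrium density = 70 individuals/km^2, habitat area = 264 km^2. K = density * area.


K = 70 * 264 = 18480 individuals

18480 individuals


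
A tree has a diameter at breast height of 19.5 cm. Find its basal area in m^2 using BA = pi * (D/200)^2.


D/200 = 19.5/200 = 0.0975 m
(D/200)^2 = 0.0975^2 = 0.00950625
BA = 3.141593 * 0.00950625 = 0.0298648 ≈ 0.0299 m^2

0.0299 m^2


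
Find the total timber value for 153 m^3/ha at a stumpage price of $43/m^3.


Value = 153 * 43 = $6579/ha

$6579/ha


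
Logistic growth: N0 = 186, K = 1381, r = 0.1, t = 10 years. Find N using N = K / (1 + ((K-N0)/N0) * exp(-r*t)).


(K - N0)/N0 = (1381 - 186)/186 = 1195/186 = 6.42473
r*t = 0.1 * 10 = 1; exp(-1) = 0.367879
6.42473 * 0.367879 = 2.36352
1 + 2.36352 = 3.36352
N = 1381 / 3.36352 = 410.582 ≈ 411

411


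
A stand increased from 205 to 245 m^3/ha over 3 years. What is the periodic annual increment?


PAI = (V2 - V1) / period = (245 - 205) / 3 = 40 / 3 = 13.3333 ≈ 13.33 m^3/ha/yr

13.33 m^3/ha/yr


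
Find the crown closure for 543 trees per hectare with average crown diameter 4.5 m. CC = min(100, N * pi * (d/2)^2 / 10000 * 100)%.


(d/2)^2 = (4.5/2)^2 = 2.25^2 = 5.0625
Crown area = 3.141593 * 5.0625 = 15.9043 m^2
N * area / 10000 * 100 = 543 * 15.9043 / 10000 * 100 = 86.3603
CC = min(100, 86.3603) = 86.3603 ≈ 86.4%

86.4%


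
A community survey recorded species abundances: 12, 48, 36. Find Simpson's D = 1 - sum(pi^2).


Total N = 12 + 48 + 36 = 96
Per-species terms:
  p = 12/96 = 0.125000; p^2 = 0.125000^2 = 0.015625
  p = 48/96 = 0.500000; p^2 = 0.500000^2 = 0.250000
  p = 36/96 = 0.375000; p^2 = 0.375000^2 = 0.140625
sum(p^2) = 0.015625 + 0.250000 + 0.140625 = 0.406250
D = 1 - 0.406250 = 0.593750 ≈ 0.5938

0.5938


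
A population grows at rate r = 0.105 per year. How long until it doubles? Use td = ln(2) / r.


td = ln(2) / 0.105 = 0.693147 / 0.105 = 6.60140 ≈ 6.6 years

6.6 years


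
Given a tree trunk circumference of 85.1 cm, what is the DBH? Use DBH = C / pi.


DBH = C / pi = 85.1 / 3.141593 = 27.0882 ≈ 27.09 cm

27.09 cm


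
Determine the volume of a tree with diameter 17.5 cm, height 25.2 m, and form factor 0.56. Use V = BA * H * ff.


(D/200)^2 = (17.5/200)^2 = 0.0875^2 = 0.00765625
BA = 3.141593 * 0.00765625 = 0.0240528 m^2
V = 0.0240528 * 25.2 * 0.56 = 0.339433 ≈ 0.339 m^3

0.339 m^3


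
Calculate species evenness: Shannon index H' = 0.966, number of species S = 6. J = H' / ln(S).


ln(6) = 1.79176
J = H' / ln(S) = 0.966 / 1.79176 = 0.539135 ≈ 0.5391

0.5391


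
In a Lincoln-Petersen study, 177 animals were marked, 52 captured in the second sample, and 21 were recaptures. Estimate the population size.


N = M * C / R = 177 * 52 / 21 = 9204 / 21 = 438.29 ≈ 438

438 individuals


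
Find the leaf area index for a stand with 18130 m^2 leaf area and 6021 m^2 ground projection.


LAI = 18130 / 6021 = 3.0111 ≈ 3.01

3.01


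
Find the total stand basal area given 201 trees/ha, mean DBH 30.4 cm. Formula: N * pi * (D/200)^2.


(D/200)^2 = (30.4/200)^2 = 0.152^2 = 0.023104
Individual BA = 3.141593 * 0.023104 = 0.0725834 m^2
Stand BA = 201 * 0.0725834 = 14.5893 ≈ 14.59 m^2/ha

14.59 m^2/ha


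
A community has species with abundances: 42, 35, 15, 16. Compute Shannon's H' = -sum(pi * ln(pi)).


Total N = 42 + 35 + 15 + 16 = 108
Per-species terms:
  p = 42/108 = 0.388889; ln(p) = -0.944461; p*ln(p) = 0.388889 * (-0.944461) = -0.367290
  p = 35/108 = 0.324074; ln(p) = -1.126783; p*ln(p) = 0.324074 * (-1.126783) = -0.365161
  p = 15/108 = 0.138889; ln(p) = -1.974080; p*ln(p) = 0.138889 * (-1.974080) = -0.274178
  p = 16/108 = 0.148148; ln(p) = -1.909544; p*ln(p) = 0.148148 * (-1.909544) = -0.282895
sum(p*ln(p)) = (-0.367290) + (-0.365161) + (-0.274178) + (-0.282895) = -1.289524
H' = -(-1.289524) = 1.289524 ≈ 1.2895

1.2895


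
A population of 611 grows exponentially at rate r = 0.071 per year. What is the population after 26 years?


r*t = 0.071 * 26 = 1.846
exp(1.846) = 6.33443
N = 611 * 6.33443 = 3870.34 ≈ 3870

3870


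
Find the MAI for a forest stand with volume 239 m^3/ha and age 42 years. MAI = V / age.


MAI = 239 / 42 = 5.6905 ≈ 5.69 m^3/ha/yr

5.69 m^3/ha/yr


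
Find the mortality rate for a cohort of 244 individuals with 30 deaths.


Mortality rate = 30 / 244 = 0.122951 ≈ 0.1230

0.1230


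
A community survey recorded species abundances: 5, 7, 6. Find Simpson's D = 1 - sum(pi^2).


Total N = 5 + 7 + 6 = 18
Per-species terms:
  p = 5/18 = 0.277778; p^2 = 0.277778^2 = 0.077161
  p = 7/18 = 0.388889; p^2 = 0.388889^2 = 0.151235
  p = 6/18 = 0.333333; p^2 = 0.333333^2 = 0.111111
sum(p^2) = 0.077161 + 0.151235 + 0.111111 = 0.339507
D = 1 - 0.339507 = 0.660493 ≈ 0.6605

0.6605


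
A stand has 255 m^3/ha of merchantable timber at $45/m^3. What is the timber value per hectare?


Value = 255 * 45 = $11475/ha

$11475/ha


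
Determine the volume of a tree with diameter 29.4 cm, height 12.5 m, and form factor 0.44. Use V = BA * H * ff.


(D/200)^2 = (29.4/200)^2 = 0.147^2 = 0.021609
BA = 3.141593 * 0.021609 = 0.0678867 m^2
V = 0.0678867 * 12.5 * 0.44 = 0.373377 ≈ 0.373 m^3

0.373 m^3


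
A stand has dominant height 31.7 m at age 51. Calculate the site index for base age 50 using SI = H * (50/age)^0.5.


50/51 = 0.980392
(0.980392)^0.5 = 0.990147
SI = 31.7 * 0.990147 = 31.3877 ≈ 31.4 m

31.4 m


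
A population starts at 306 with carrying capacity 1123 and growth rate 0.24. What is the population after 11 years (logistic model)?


(K - N0)/N0 = (1123 - 306)/306 = 817/306 = 2.66993
r*t = 0.24 * 11 = 2.64; exp(-2.64) = 0.0713613
2.66993 * 0.0713613 = 0.190530
1 + 0.190530 = 1.19053
N = 1123 / 1.19053 = 943.277 ≈ 943

943


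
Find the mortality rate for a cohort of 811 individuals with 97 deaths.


Mortality rate = 97 / 811 = 0.119605 ≈ 0.1196

0.1196


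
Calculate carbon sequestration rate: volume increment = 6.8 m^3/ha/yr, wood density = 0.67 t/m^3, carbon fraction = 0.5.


C = 6.8 * 0.67 * 0.5 = 2.278 ≈ 2.28 t C/ha/yr

2.28 t C/ha/yr


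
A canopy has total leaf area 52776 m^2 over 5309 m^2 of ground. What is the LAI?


LAI = 52776 / 5309 = 9.9409 ≈ 9.94

9.94


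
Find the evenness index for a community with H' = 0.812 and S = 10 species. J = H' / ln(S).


ln(10) = 2.30259
J = H' / ln(S) = 0.812 / 2.30259 = 0.352646 ≈ 0.3526

0.3526


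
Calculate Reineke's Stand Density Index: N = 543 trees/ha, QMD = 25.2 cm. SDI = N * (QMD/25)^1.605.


QMD/25 = 25.2/25 = 1.008
(1.008)^1.605 = exp(1.605 * ln(1.008)) = exp(1.605 * 0.00796817) = exp(0.0127889) = 1.01287
SDI = 543 * 1.01287 = 549.988 ≈ 550

550


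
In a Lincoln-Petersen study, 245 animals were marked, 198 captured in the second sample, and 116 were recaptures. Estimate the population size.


N = M * C / R = 245 * 198 / 116 = 48510 / 116 = 418.19 ≈ 418

418 individuals


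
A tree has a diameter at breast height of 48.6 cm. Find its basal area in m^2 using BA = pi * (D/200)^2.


D/200 = 48.6/200 = 0.243 m
(D/200)^2 = 0.243^2 = 0.059049
BA = 3.141593 * 0.059049 = 0.185508 ≈ 0.1855 m^2

0.1855 m^2


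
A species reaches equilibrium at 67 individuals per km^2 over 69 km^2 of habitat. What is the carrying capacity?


K = 67 * 69 = 4623 individuals

4623 individuals


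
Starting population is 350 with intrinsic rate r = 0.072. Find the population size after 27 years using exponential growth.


r*t = 0.072 * 27 = 1.944
exp(1.944) = 6.98664
N = 350 * 6.98664 = 2445.32 ≈ 2445

2445


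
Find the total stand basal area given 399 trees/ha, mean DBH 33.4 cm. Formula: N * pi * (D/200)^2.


(D/200)^2 = (33.4/200)^2 = 0.167^2 = 0.027889
Individual BA = 3.141593 * 0.027889 = 0.0876159 m^2
Stand BA = 399 * 0.0876159 = 34.9587 ≈ 34.96 m^2/ha

34.96 m^2/ha


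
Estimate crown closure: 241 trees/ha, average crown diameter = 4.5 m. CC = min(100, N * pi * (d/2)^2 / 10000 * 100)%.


(d/2)^2 = (4.5/2)^2 = 2.25^2 = 5.0625
Crown area = 3.141593 * 5.0625 = 15.9043 m^2
N * area / 10000 * 100 = 241 * 15.9043 / 10000 * 100 = 38.3294
CC = min(100, 38.3294) = 38.3294 ≈ 38.3%

38.3%


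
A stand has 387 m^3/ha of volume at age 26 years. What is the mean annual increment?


MAI = 387 / 26 = 14.8846 ≈ 14.88 m^3/ha/yr

14.88 m^3/ha/yr


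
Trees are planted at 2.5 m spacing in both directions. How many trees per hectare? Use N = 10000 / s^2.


N = 10000 / 2.5^2 = 10000 / 6.25 = 1600.00 ≈ 1600 trees/ha

1600 trees/ha


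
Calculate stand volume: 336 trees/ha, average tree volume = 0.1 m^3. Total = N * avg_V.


V_stand = 336 * 0.1 = 33.6 m^3/ha

33.6 m^3/ha


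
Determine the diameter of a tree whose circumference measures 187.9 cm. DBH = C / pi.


DBH = C / pi = 187.9 / 3.141593 = 59.8104 ≈ 59.81 cm

59.81 cm


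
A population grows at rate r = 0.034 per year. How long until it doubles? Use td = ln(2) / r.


td = ln(2) / 0.034 = 0.693147 / 0.034 = 20.3867 ≈ 20.4 years

20.4 years


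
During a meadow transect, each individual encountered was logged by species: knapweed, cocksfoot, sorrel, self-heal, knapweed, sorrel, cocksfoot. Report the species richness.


Total individuals logged = 7
Distinct species (count of individuals): knapweed (2), cocksfoot (2), sorrel (2), self-heal (1)
Species richness = number of distinct species = 4

4


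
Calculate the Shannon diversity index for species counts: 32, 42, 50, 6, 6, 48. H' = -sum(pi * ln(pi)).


Total N = 32 + 42 + 50 + 6 + 6 + 48 = 184
Per-species terms:
  p = 32/184 = 0.173913; ln(p) = -1.749200; p*ln(p) = 0.173913 * (-1.749200) = -0.304209
  p = 42/184 = 0.228261; ln(p) = -1.477266; p*ln(p) = 0.228261 * (-1.477266) = -0.337202
  p = 50/184 = 0.271739; ln(p) = -1.302913; p*ln(p) = 0.271739 * (-1.302913) = -0.354052
  p = 6/184 = 0.032609; ln(p) = -3.423167; p*ln(p) = 0.032609 * (-3.423167) = -0.111626
  p = 6/184 = 0.032609; ln(p) = -3.423167; p*ln(p) = 0.032609 * (-3.423167) = -0.111626
  p = 48/184 = 0.260870; ln(p) = -1.343733; p*ln(p) = 0.260870 * (-1.343733) = -0.350540
sum(p*ln(p)) = (-0.304209) + (-0.337202) + (-0.354052) + (-0.111626) + (-0.111626) + (-0.350540) = -1.569255
H' = -(-1.569255) = 1.569255 ≈ 1.5693

1.5693


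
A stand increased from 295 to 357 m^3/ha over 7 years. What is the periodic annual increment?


PAI = (V2 - V1) / period = (357 - 295) / 7 = 62 / 7 = 8.8571 ≈ 8.86 m^3/ha/yr

8.86 m^3/ha/yr


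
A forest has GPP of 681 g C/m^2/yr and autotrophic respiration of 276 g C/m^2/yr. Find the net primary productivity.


NPP = GPP - Ra = 681 - 276 = 405 g C/m^2/yr

405 g C/m^2/yr


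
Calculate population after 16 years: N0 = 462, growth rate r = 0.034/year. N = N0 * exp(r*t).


r*t = 0.034 * 16 = 0.544
exp(0.544) = 1.72288
N = 462 * 1.72288 = 795.971 ≈ 796

796


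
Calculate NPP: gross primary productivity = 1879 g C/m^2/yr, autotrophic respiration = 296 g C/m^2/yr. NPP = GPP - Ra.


NPP = GPP - Ra = 1879 - 296 = 1583 g C/m^2/yr

1583 g C/m^2/yr


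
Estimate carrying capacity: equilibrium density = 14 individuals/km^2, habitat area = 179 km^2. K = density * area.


K = 14 * 179 = 2506 individuals

2506 individuals


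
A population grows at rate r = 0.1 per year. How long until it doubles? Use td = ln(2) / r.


td = ln(2) / 0.1 = 0.693147 / 0.1 = 6.93147 ≈ 6.9 years

6.9 years


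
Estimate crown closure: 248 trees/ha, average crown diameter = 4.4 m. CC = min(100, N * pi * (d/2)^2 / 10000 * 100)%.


(d/2)^2 = (4.4/2)^2 = 2.2^2 = 4.84
Crown area = 3.141593 * 4.84 = 15.2053 m^2
N * area / 10000 * 100 = 248 * 15.2053 / 10000 * 100 = 37.7091
CC = min(100, 37.7091) = 37.7091 ≈ 37.7%

37.7%


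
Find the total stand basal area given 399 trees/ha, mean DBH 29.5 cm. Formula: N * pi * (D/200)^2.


(D/200)^2 = (29.5/200)^2 = 0.1475^2 = 0.02175625
Individual BA = 3.141593 * 0.02175625 = 0.0683493 m^2
Stand BA = 399 * 0.0683493 = 27.2714 ≈ 27.27 m^2/ha

27.27 m^2/ha


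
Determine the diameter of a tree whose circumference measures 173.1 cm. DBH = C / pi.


DBH = C / pi = 173.1 / 3.141593 = 55.0994 ≈ 55.10 cm

55.10 cm


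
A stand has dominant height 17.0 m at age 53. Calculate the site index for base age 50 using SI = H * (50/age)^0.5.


50/53 = 0.943396
(0.943396)^0.5 = 0.971286
SI = 17.0 * 0.971286 = 16.5119 ≈ 16.5 m

16.5 m


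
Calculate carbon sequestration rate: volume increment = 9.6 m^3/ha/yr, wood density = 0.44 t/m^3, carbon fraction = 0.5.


C = 9.6 * 0.44 * 0.5 = 2.112 ≈ 2.11 t C/ha/yr

2.11 t C/ha/yr


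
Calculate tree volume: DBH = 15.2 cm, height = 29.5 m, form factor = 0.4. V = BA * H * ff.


(D/200)^2 = (15.2/200)^2 = 0.076^2 = 0.005776
BA = 3.141593 * 0.005776 = 0.0181458 m^2
V = 0.0181458 * 29.5 * 0.4 = 0.214120 ≈ 0.214 m^3

0.214 m^3


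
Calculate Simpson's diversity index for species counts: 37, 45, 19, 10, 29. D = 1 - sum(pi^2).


Total N = 37 + 45 + 19 + 10 + 29 = 140
Per-species terms:
  p = 37/140 = 0.264286; p^2 = 0.264286^2 = 0.069847
  p = 45/140 = 0.321429; p^2 = 0.321429^2 = 0.103317
  p = 19/140 = 0.135714; p^2 = 0.135714^2 = 0.018418
  p = 10/140 = 0.071429; p^2 = 0.071429^2 = 0.005102
  p = 29/140 = 0.207143; p^2 = 0.207143^2 = 0.042908
sum(p^2) = 0.069847 + 0.103317 + 0.018418 + 0.005102 + 0.042908 = 0.239592
D = 1 - 0.239592 = 0.760408 ≈ 0.7604

0.7604


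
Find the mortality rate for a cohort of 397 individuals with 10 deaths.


Mortality rate = 10 / 397 = 0.025189 ≈ 0.0252

0.0252


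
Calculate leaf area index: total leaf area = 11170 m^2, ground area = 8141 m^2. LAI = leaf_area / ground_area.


LAI = 11170 / 8141 = 1.3721 ≈ 1.37

1.37


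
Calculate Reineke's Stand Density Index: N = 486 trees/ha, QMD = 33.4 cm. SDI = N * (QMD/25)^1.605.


QMD/25 = 33.4/25 = 1.336
(1.336)^1.605 = exp(1.605 * ln(1.336)) = exp(1.605 * 0.289680) = exp(0.464936) = 1.59191
SDI = 486 * 1.59191 = 773.668 ≈ 774

774


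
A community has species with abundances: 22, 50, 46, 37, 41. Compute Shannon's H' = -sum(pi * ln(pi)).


Total N = 22 + 50 + 46 + 37 + 41 = 196
Per-species terms:
  p = 22/196 = 0.112245; ln(p) = -2.187071; p*ln(p) = 0.112245 * (-2.187071) = -0.245488
  p = 50/196 = 0.255102; ln(p) = -1.366092; p*ln(p) = 0.255102 * (-1.366092) = -0.348493
  p = 46/196 = 0.234694; ln(p) = -1.449473; p*ln(p) = 0.234694 * (-1.449473) = -0.340183
  p = 37/196 = 0.188776; ln(p) = -1.667194; p*ln(p) = 0.188776 * (-1.667194) = -0.314726
  p = 41/196 = 0.209184; ln(p) = -1.564541; p*ln(p) = 0.209184 * (-1.564541) = -0.327277
sum(p*ln(p)) = (-0.245488) + (-0.348493) + (-0.340183) + (-0.314726) + (-0.327277) = -1.576167
H' = -(-1.576167) = 1.576167 ≈ 1.5762

1.5762


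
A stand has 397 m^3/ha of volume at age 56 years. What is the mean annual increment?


MAI = 397 / 56 = 7.0893 ≈ 7.09 m^3/ha/yr

7.09 m^3/ha/yr


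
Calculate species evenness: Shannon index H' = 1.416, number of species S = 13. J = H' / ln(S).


ln(13) = 2.56495
J = H' / ln(S) = 1.416 / 2.56495 = 0.552058 ≈ 0.5521

0.5521


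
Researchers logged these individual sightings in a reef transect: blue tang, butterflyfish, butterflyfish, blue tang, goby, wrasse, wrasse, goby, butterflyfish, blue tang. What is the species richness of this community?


Total individuals logged = 10
Distinct species (count of individuals): blue tang (3), butterflyfish (3), goby (2), wrasse (2)
Species richness = number of distinct species = 4

4


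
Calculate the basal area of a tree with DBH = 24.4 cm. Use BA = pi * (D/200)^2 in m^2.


D/200 = 24.4/200 = 0.122 m
(D/200)^2 = 0.122^2 = 0.014884
BA = 3.141593 * 0.014884 = 0.0467595 ≈ 0.0468 m^2

0.0468 m^2


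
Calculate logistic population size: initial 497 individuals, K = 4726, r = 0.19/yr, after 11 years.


(K - N0)/N0 = (4726 - 497)/497 = 4229/497 = 8.50905
r*t = 0.19 * 11 = 2.09; exp(-2.09) = 0.123687
8.50905 * 0.123687 = 1.05246
1 + 1.05246 = 2.05246
N = 4726 / 2.05246 = 2302.60 ≈ 2303

2303


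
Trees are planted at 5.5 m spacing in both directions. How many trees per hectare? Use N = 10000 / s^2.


N = 10000 / 5.5^2 = 10000 / 30.25 = 330.579 ≈ 331 trees/ha

331 trees/ha


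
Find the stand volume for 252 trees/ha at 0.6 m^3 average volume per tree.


V_stand = 252 * 0.6 = 151.2 m^3/ha

151.2 m^3/ha


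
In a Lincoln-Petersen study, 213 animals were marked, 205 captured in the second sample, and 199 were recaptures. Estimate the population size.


N = M * C / R = 213 * 205 / 199 = 43665 / 199 = 219.42 ≈ 219

219 individuals


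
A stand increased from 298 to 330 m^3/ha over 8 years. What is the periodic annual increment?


PAI = (V2 - V1) / period = (330 - 298) / 8 = 32 / 8 = 4.00 m^3/ha/yr

4.00 m^3/ha/yr


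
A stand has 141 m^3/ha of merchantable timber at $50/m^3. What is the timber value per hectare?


Value = 141 * 50 = $7050/ha

$7050/ha


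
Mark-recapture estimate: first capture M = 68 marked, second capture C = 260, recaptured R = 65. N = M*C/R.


N = M * C / R = 68 * 260 / 65 = 17680 / 65 = 272

272 individuals


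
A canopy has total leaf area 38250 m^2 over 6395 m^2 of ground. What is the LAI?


LAI = 38250 / 6395 = 5.9812 ≈ 5.98

5.98


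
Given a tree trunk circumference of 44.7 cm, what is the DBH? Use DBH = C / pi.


DBH = C / pi = 44.7 / 3.141593 = 14.2285 ≈ 14.23 cm

14.23 cm


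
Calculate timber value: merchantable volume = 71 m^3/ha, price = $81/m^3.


Value = 71 * 81 = $5751/ha

$5751/ha


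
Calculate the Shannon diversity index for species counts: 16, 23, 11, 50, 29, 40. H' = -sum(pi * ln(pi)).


Total N = 16 + 23 + 11 + 50 + 29 + 40 = 169
Per-species terms:
  p = 16/169 = 0.094675; ln(p) = -2.357305; p*ln(p) = 0.094675 * (-2.357305) = -0.223178
  p = 23/169 = 0.136095; ln(p) = -1.994402; p*ln(p) = 0.136095 * (-1.994402) = -0.271428
  p = 11/169 = 0.065089; ln(p) = -2.732000; p*ln(p) = 0.065089 * (-2.732000) = -0.177823
  p = 50/169 = 0.295858; ln(p) = -1.217876; p*ln(p) = 0.295858 * (-1.217876) = -0.360318
  p = 29/169 = 0.171598; ln(p) = -1.762601; p*ln(p) = 0.171598 * (-1.762601) = -0.302459
  p = 40/169 = 0.236686; ln(p) = -1.441021; p*ln(p) = 0.236686 * (-1.441021) = -0.341069
sum(p*ln(p)) = (-0.223178) + (-0.271428) + (-0.177823) + (-0.360318) + (-0.302459) + (-0.341069) = -1.676275
H' = -(-1.676275) = 1.676275 ≈ 1.6763

1.6763


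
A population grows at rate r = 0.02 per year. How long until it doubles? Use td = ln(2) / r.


td = ln(2) / 0.02 = 0.693147 / 0.02 = 34.6574 ≈ 34.7 years

34.7 years


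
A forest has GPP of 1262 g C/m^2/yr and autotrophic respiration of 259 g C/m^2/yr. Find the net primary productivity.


NPP = GPP - Ra = 1262 - 259 = 1003 g C/m^2/yr

1003 g C/m^2/yr


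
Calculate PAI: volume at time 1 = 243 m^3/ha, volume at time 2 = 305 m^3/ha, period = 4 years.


PAI = (V2 - V1) / period = (305 - 243) / 4 = 62 / 4 = 15.50 m^3/ha/yr

15.50 m^3/ha/yr


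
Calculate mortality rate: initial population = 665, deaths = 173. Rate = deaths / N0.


Mortality rate = 173 / 665 = 0.260150 ≈ 0.2602

0.2602


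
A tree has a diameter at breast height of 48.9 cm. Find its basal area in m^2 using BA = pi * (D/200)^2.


D/200 = 48.9/200 = 0.2445 m
(D/200)^2 = 0.2445^2 = 0.05978025
BA = 3.141593 * 0.05978025 = 0.187805 ≈ 0.1878 m^2

0.1878 m^2


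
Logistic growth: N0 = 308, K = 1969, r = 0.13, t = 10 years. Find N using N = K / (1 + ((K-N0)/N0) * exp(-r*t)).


(K - N0)/N0 = (1969 - 308)/308 = 1661/308 = 5.39286
r*t = 0.13 * 10 = 1.3; exp(-1.3) = 0.272532
5.39286 * 0.272532 = 1.46973
1 + 1.46973 = 2.46973
N = 1969 / 2.46973 = 797.253 ≈ 797

797


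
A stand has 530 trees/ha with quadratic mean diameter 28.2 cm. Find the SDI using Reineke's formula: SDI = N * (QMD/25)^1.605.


QMD/25 = 28.2/25 = 1.128
(1.128)^1.605 = exp(1.605 * ln(1.128)) = exp(1.605 * 0.120446) = exp(0.193316) = 1.21327
SDI = 530 * 1.21327 = 643.033 ≈ 643

643


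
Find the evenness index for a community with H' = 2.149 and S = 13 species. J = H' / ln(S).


ln(13) = 2.56495
J = H' / ln(S) = 2.149 / 2.56495 = 0.837833 ≈ 0.8378

0.8378


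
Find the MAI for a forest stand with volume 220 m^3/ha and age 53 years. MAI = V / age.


MAI = 220 / 53 = 4.1509 ≈ 4.15 m^3/ha/yr

4.15 m^3/ha/yr


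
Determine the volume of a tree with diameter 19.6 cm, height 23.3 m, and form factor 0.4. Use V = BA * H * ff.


(D/200)^2 = (19.6/200)^2 = 0.098^2 = 0.009604
BA = 3.141593 * 0.009604 = 0.0301719 m^2
V = 0.0301719 * 23.3 * 0.4 = 0.281202 ≈ 0.281 m^3

0.281 m^3


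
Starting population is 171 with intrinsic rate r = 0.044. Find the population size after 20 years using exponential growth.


r*t = 0.044 * 20 = 0.88
exp(0.88) = 2.41090
N = 171 * 2.41090 = 412.264 ≈ 412

412


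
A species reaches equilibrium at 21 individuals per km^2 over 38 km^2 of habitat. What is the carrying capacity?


K = 21 * 38 = 798 individuals

798 individuals


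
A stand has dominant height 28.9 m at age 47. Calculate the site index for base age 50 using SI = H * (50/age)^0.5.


50/47 = 1.06383
(1.06383)^0.5 = 1.03142
SI = 28.9 * 1.03142 = 29.8080 ≈ 29.8 m

29.8 m


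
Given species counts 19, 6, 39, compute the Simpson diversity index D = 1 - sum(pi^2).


Total N = 19 + 6 + 39 = 64
Per-species terms:
  p = 19/64 = 0.296875; p^2 = 0.296875^2 = 0.088135
  p = 6/64 = 0.093750; p^2 = 0.093750^2 = 0.008789
  p = 39/64 = 0.609375; p^2 = 0.609375^2 = 0.371338
sum(p^2) = 0.088135 + 0.008789 + 0.371338 = 0.468262
D = 1 - 0.468262 = 0.531738 ≈ 0.5317

0.5317


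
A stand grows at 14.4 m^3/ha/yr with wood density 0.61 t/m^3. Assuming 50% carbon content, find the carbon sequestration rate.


C = 14.4 * 0.61 * 0.5 = 4.392 ≈ 4.39 t C/ha/yr

4.39 t C/ha/yr


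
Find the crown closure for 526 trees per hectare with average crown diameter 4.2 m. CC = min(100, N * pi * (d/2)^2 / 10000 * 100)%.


(d/2)^2 = (4.2/2)^2 = 2.1^2 = 4.41
Crown area = 3.141593 * 4.41 = 13.8544 m^2
N * area / 10000 * 100 = 526 * 13.8544 / 10000 * 100 = 72.8741
CC = min(100, 72.8741) = 72.8741 ≈ 72.9%

72.9%


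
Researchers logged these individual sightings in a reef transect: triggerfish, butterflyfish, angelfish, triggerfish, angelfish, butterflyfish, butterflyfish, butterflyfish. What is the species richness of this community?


Total individuals logged = 8
Distinct species (count of individuals): triggerfish (2), butterflyfish (4), angelfish (2)
Species richness = number of distinct species = 3

3


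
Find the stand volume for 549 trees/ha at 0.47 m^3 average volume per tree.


V_stand = 549 * 0.47 = 258.03 ≈ 258.0 m^3/ha

258.0 m^3/ha


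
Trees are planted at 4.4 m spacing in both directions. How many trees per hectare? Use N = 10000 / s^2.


N = 10000 / 4.4^2 = 10000 / 19.36 = 516.529 ≈ 517 trees/ha

517 trees/ha


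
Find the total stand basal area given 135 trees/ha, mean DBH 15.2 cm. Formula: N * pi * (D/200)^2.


(D/200)^2 = (15.2/200)^2 = 0.076^2 = 0.005776
Individual BA = 3.141593 * 0.005776 = 0.0181458 m^2
Stand BA = 135 * 0.0181458 = 2.44968 ≈ 2.45 m^2/ha

2.45 m^2/ha


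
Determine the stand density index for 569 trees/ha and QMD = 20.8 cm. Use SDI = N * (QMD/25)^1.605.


QMD/25 = 20.8/25 = 0.832
(0.832)^1.605 = exp(1.605 * ln(0.832)) = exp(1.605 * (-0.183923)) = exp(-0.295196) = 0.744386
SDI = 569 * 0.744386 = 423.556 ≈ 424

424


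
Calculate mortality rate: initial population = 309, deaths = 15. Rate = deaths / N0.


Mortality rate = 15 / 309 = 0.048544 ≈ 0.0485

0.0485


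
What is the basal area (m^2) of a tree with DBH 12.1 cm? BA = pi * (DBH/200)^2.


D/200 = 12.1/200 = 0.0605 m
(D/200)^2 = 0.0605^2 = 0.00366025
BA = 3.141593 * 0.00366025 = 0.0114990 ≈ 0.0115 m^2

0.0115 m^2


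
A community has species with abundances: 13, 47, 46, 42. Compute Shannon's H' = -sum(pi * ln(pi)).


Total N = 13 + 47 + 46 + 42 = 148
Per-species terms:
  p = 13/148 = 0.087838; ln(p) = -2.432261; p*ln(p) = 0.087838 * (-2.432261) = -0.213645
  p = 47/148 = 0.317568; ln(p) = -1.147063; p*ln(p) = 0.317568 * (-1.147063) = -0.364271
  p = 46/148 = 0.310811; ln(p) = -1.168570; p*ln(p) = 0.310811 * (-1.168570) = -0.363204
  p = 42/148 = 0.283784; ln(p) = -1.259542; p*ln(p) = 0.283784 * (-1.259542) = -0.357438
sum(p*ln(p)) = (-0.213645) + (-0.364271) + (-0.363204) + (-0.357438) = -1.298558
H' = -(-1.298558) = 1.298558 ≈ 1.2986

1.2986


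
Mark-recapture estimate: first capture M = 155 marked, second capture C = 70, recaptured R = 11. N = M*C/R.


N = M * C / R = 155 * 70 / 11 = 10850 / 11 = 986.36 ≈ 986

986 individuals


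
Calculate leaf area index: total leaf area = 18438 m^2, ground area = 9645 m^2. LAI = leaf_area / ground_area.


LAI = 18438 / 9645 = 1.9117 ≈ 1.91

1.91


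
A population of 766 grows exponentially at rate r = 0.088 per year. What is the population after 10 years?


r*t = 0.088 * 10 = 0.88
exp(0.88) = 2.41090
N = 766 * 2.41090 = 1846.75 ≈ 1847

1847


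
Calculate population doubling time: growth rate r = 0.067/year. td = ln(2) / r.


td = ln(2) / 0.067 = 0.693147 / 0.067 = 10.3455 ≈ 10.3 years

10.3 years


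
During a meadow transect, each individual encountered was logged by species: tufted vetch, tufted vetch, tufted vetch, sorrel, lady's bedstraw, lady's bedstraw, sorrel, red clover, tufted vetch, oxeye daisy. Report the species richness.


Total individuals logged = 10
Distinct species (count of individuals): tufted vetch (4), sorrel (2), lady's bedstraw (2), red clover (1), oxeye daisy (1)
Species richness = number of distinct species = 5

5


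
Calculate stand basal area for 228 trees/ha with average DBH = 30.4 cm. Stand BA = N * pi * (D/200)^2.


(D/200)^2 = (30.4/200)^2 = 0.152^2 = 0.023104
Individual BA = 3.141593 * 0.023104 = 0.0725834 m^2
Stand BA = 228 * 0.0725834 = 16.5490 ≈ 16.55 m^2/ha

16.55 m^2/ha


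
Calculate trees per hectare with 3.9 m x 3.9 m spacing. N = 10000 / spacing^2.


N = 10000 / 3.9^2 = 10000 / 15.21 = 657.462 ≈ 657 trees/ha

657 trees/ha


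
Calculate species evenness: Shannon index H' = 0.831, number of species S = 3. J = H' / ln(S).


ln(3) = 1.09861
J = H' / ln(S) = 0.831 / 1.09861 = 0.756410 ≈ 0.7564

0.7564


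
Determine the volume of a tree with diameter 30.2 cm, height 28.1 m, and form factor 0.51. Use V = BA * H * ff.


(D/200)^2 = (30.2/200)^2 = 0.151^2 = 0.022801
BA = 3.141593 * 0.022801 = 0.0716315 m^2
V = 0.0716315 * 28.1 * 0.51 = 1.02655 ≈ 1.027 m^3

1.027 m^3


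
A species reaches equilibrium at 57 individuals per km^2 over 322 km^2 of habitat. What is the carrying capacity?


K = 57 * 322 = 18354 individuals

18354 individuals


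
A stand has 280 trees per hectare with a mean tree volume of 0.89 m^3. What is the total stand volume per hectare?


V_stand = 280 * 0.89 = 249.2 m^3/ha

249.2 m^3/ha


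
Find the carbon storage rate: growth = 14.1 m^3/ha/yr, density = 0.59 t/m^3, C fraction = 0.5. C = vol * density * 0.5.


C = 14.1 * 0.59 * 0.5 = 4.1595 ≈ 4.16 t C/ha/yr

4.16 t C/ha/yr


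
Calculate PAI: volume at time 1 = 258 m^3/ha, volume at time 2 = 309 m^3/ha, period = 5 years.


PAI = (V2 - V1) / period = (309 - 258) / 5 = 51 / 5 = 10.20 m^3/ha/yr

10.20 m^3/ha/yr


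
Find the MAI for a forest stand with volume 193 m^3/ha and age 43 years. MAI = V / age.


MAI = 193 / 43 = 4.4884 ≈ 4.49 m^3/ha/yr

4.49 m^3/ha/yr


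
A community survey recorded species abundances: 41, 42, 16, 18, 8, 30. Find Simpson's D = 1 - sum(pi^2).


Total N = 41 + 42 + 16 + 18 + 8 + 30 = 155
Per-species terms:
  p = 41/155 = 0.264516; p^2 = 0.264516^2 = 0.069969
  p = 42/155 = 0.270968; p^2 = 0.270968^2 = 0.073424
  p = 16/155 = 0.103226; p^2 = 0.103226^2 = 0.010656
  p = 18/155 = 0.116129; p^2 = 0.116129^2 = 0.013486
  p = 8/155 = 0.051613; p^2 = 0.051613^2 = 0.002664
  p = 30/155 = 0.193548; p^2 = 0.193548^2 = 0.037461
sum(p^2) = 0.069969 + 0.073424 + 0.010656 + 0.013486 + 0.002664 + 0.037461 = 0.207660
D = 1 - 0.207660 = 0.792340 ≈ 0.7923

0.7923


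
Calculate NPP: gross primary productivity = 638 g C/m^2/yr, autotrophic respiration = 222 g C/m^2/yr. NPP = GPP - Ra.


NPP = GPP - Ra = 638 - 222 = 416 g C/m^2/yr

416 g C/m^2/yr


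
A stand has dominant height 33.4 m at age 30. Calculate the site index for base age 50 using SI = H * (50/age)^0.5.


50/30 = 1.66667
(1.66667)^0.5 = 1.29100
SI = 33.4 * 1.29100 = 43.1194 ≈ 43.1 m

43.1 m


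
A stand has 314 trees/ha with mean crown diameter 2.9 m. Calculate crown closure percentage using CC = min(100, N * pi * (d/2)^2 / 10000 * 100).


(d/2)^2 = (2.9/2)^2 = 1.45^2 = 2.1025
Crown area = 3.141593 * 2.1025 = 6.60520 m^2
N * area / 10000 * 100 = 314 * 6.60520 / 10000 * 100 = 20.7403
CC = min(100, 20.7403) = 20.7403 ≈ 20.7%

20.7%


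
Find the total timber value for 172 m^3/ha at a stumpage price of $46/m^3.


Value = 172 * 46 = $7912/ha

$7912/ha


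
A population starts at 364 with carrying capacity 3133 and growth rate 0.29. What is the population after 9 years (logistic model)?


(K - N0)/N0 = (3133 - 364)/364 = 2769/364 = 7.60714
r*t = 0.29 * 9 = 2.61; exp(-2.61) = 0.0735345
7.60714 * 0.0735345 = 0.559387
1 + 0.559387 = 1.55939
N = 3133 / 1.55939 = 2009.12 ≈ 2009

2009


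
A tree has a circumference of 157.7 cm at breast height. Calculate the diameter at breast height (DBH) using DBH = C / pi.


DBH = C / pi = 157.7 / 3.141593 = 50.1975 ≈ 50.20 cm

50.20 cm


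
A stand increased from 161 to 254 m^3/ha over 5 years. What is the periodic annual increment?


PAI = (V2 - V1) / period = (254 - 161) / 5 = 93 / 5 = 18.60 m^3/ha/yr

18.60 m^3/ha/yr


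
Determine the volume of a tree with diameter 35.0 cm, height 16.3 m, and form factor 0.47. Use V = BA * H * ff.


(D/200)^2 = (35.0/200)^2 = 0.175^2 = 0.030625
BA = 3.141593 * 0.030625 = 0.0962113 m^2
V = 0.0962113 * 16.3 * 0.47 = 0.737075 ≈ 0.737 m^3

0.737 m^3


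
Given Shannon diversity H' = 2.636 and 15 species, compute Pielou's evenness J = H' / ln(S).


ln(15) = 2.70805
J = H' / ln(S) = 2.636 / 2.70805 = 0.973394 ≈ 0.9734

0.9734


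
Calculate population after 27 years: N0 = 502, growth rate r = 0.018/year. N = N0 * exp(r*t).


r*t = 0.018 * 27 = 0.486
exp(0.486) = 1.62580
N = 502 * 1.62580 = 816.152 ≈ 816

816


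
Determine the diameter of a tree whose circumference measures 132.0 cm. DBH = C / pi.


DBH = C / pi = 132.0 / 3.141593 = 42.0169 ≈ 42.02 cm

42.02 cm


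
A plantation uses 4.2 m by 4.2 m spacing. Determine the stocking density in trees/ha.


N = 10000 / 4.2^2 = 10000 / 17.64 = 566.893 ≈ 567 trees/ha

567 trees/ha


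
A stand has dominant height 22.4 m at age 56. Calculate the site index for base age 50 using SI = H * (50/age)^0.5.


50/56 = 0.892857
(0.892857)^0.5 = 0.944911
SI = 22.4 * 0.944911 = 21.1660 ≈ 21.2 m

21.2 m


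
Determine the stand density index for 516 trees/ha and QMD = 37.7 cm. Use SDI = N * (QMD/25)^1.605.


QMD/25 = 37.7/25 = 1.508
(1.508)^1.605 = exp(1.605 * ln(1.508)) = exp(1.605 * 0.410784) = exp(0.659308) = 1.93345
SDI = 516 * 1.93345 = 997.660 ≈ 998

998


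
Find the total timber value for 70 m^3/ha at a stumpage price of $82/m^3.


Value = 70 * 82 = $5740/ha

$5740/ha


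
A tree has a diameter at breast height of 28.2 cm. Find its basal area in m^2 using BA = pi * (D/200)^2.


D/200 = 28.2/200 = 0.141 m
(D/200)^2 = 0.141^2 = 0.019881
BA = 3.141593 * 0.019881 = 0.0624580 ≈ 0.0625 m^2

0.0625 m^2


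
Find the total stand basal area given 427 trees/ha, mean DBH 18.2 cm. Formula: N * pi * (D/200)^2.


(D/200)^2 = (18.2/200)^2 = 0.091^2 = 0.008281
Individual BA = 3.141593 * 0.008281 = 0.0260155 m^2
Stand BA = 427 * 0.0260155 = 11.1086 ≈ 11.11 m^2/ha

11.11 m^2/ha


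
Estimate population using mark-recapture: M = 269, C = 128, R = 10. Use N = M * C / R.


N = M * C / R = 269 * 128 / 10 = 34432 / 10 = 3443.20 ≈ 3443

3443 individuals


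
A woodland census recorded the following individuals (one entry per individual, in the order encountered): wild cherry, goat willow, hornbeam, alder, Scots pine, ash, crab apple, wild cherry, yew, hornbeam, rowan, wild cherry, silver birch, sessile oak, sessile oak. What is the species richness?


Total individuals logged = 15
Distinct species (count of individuals): wild cherry (3), goat willow (1), hornbeam (2), alder (1), Scots pine (1), ash (1), crab apple (1), yew (1), rowan (1), silver birch (1), sessile oak (2)
Species richness = number of distinct species = 11

11


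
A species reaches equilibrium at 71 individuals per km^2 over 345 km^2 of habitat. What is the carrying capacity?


K = 71 * 345 = 24495 individuals

24495 individuals


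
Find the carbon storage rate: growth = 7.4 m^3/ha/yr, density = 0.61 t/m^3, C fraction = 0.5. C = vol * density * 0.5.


C = 7.4 * 0.61 * 0.5 = 2.257 ≈ 2.26 t C/ha/yr

2.26 t C/ha/yr


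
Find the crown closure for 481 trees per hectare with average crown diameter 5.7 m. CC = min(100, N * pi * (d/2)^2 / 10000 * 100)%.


(d/2)^2 = (5.7/2)^2 = 2.85^2 = 8.1225
Crown area = 3.141593 * 8.1225 = 25.5176 m^2
N * area / 10000 * 100 = 481 * 25.5176 / 10000 * 100 = 122.740
CC = min(100, 122.740) = 100%

100%


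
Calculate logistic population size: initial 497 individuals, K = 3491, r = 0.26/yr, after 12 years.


(K - N0)/N0 = (3491 - 497)/497 = 2994/497 = 6.02414
r*t = 0.26 * 12 = 3.12; exp(-3.12) = 0.0441572
6.02414 * 0.0441572 = 0.266009
1 + 0.266009 = 1.26601
N = 3491 / 1.26601 = 2757.48 ≈ 2757

2757


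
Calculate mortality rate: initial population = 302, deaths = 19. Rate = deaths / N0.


Mortality rate = 19 / 302 = 0.062914 ≈ 0.0629

0.0629


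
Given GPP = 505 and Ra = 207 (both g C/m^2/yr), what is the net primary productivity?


NPP = GPP - Ra = 505 - 207 = 298 g C/m^2/yr

298 g C/m^2/yr


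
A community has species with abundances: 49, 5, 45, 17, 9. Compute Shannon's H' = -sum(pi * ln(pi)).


Total N = 49 + 5 + 45 + 17 + 9 = 125
Per-species terms:
  p = 49/125 = 0.392000; ln(p) = -0.936493; p*ln(p) = 0.392000 * (-0.936493) = -0.367105
  p = 5/125 = 0.040000; ln(p) = -3.218876; p*ln(p) = 0.040000 * (-3.218876) = -0.128755
  p = 45/125 = 0.360000; ln(p) = -1.021651; p*ln(p) = 0.360000 * (-1.021651) = -0.367794
  p = 17/125 = 0.136000; ln(p) = -1.995100; p*ln(p) = 0.136000 * (-1.995100) = -0.271334
  p = 9/125 = 0.072000; ln(p) = -2.631089; p*ln(p) = 0.072000 * (-2.631089) = -0.189438
sum(p*ln(p)) = (-0.367105) + (-0.128755) + (-0.367794) + (-0.271334) + (-0.189438) = -1.324426
H' = -(-1.324426) = 1.324426 ≈ 1.3244

1.3244
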